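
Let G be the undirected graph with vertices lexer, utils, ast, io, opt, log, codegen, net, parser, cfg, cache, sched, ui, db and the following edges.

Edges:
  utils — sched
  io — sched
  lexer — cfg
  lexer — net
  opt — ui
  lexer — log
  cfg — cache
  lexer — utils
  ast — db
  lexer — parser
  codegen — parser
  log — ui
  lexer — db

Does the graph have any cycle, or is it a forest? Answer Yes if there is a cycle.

DFS, tracking each vertex's parent; an edge to a visited non-parent vertex closes a cycle.
Start from cache:
visit cache (parent –)
  visit cfg (parent cache)
    cfg–cache: parent, skip
    visit lexer (parent cfg)
      visit utils (parent lexer)
        utils–lexer: parent, skip
        visit sched (parent utils)
          visit io (parent sched)
            io–sched: parent, skip
          sched–utils: parent, skip
      visit net (parent lexer)
        net–lexer: parent, skip
      lexer–cfg: parent, skip
      visit parser (parent lexer)
        visit codegen (parent parser)
          codegen–parser: parent, skip
        parser–lexer: parent, skip
      visit db (parent lexer)
        db–lexer: parent, skip
        visit ast (parent db)
          ast–db: parent, skip
      visit log (parent lexer)
        log–lexer: parent, skip
        visit ui (parent log)
          visit opt (parent ui)
            opt–ui: parent, skip
          ui–log: parent, skip
No non-parent visited neighbor found — the graph is a forest.

No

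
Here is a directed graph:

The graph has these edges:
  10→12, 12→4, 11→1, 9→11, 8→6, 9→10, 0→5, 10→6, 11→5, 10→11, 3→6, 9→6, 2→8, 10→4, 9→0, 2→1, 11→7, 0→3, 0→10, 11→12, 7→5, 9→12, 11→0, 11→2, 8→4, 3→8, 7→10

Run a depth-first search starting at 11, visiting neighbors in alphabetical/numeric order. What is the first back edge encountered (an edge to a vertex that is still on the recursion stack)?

10->11

DFS from 11 (visiting neighbors in alphabetical/numeric order); mark gray on enter, black on exit:
11 gray
  0 gray
    3 gray
      6 gray
      6 black
      8 gray
        4 gray
        4 black
        8→6: 6 black — skip
      8 black
    3 black
    5 gray
    5 black
    10 gray
      10→4: 4 black — skip
      10→6: 6 black — skip
      10→11: 11 is gray → back edge
First back edge: 10 → 11.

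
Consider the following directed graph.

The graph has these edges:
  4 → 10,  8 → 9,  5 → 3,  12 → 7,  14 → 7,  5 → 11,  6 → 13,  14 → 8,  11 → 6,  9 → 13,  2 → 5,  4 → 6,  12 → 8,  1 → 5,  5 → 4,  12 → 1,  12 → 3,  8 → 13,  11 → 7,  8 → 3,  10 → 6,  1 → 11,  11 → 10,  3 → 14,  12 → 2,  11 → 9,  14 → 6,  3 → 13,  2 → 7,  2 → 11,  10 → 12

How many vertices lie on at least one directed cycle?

10

A vertex is on a directed cycle iff it belongs to a strongly connected component of size ≥ 2 (or has a self-loop).
The vertices on cycles are {1, 2, 3, 4, 5, 8, 10, 11, 12, 14} — 10 in total.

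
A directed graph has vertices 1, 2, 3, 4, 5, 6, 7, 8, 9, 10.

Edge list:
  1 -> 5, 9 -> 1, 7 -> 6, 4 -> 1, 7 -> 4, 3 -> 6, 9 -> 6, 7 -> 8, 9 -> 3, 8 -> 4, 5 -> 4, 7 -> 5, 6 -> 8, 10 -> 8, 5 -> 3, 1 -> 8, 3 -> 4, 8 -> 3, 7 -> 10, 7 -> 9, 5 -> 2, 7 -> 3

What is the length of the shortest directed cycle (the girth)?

For each vertex v, BFS finds the shortest path from v back to v.
The shortest such closed walk is 5 → 4 → 1 → 5, length 3.

3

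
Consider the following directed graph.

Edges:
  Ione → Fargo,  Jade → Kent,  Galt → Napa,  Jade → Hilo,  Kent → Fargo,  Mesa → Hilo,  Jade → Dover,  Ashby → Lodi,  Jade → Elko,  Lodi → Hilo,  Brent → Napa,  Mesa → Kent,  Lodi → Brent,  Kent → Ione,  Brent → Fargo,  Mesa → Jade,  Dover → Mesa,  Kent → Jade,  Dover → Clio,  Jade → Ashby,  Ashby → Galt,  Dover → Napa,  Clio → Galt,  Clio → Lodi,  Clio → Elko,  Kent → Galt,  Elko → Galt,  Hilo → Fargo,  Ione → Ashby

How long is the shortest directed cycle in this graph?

2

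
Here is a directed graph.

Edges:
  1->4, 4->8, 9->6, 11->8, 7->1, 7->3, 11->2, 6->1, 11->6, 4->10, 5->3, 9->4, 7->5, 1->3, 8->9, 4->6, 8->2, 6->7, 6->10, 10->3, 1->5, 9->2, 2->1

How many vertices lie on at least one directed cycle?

7

A vertex is on a directed cycle iff it belongs to a strongly connected component of size ≥ 2 (or has a self-loop).
The vertices on cycles are {1, 2, 4, 6, 7, 8, 9} — 7 in total.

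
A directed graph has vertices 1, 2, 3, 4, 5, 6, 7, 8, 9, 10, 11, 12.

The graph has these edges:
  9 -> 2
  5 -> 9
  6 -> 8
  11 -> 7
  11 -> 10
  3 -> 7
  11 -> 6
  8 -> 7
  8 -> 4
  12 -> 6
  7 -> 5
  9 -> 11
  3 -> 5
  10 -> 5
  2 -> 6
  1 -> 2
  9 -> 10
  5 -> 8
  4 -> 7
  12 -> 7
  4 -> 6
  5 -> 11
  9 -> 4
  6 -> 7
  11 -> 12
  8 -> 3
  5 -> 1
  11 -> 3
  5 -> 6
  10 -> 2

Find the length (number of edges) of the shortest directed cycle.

3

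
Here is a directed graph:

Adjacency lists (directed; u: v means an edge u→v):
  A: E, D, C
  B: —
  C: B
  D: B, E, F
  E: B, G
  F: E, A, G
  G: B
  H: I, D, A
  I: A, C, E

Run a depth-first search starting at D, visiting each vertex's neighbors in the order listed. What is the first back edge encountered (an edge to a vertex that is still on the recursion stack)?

A->D

DFS from D (visiting each vertex's neighbors in the order listed); mark gray on enter, black on exit:
D gray
  B gray
  B black
  E gray
    E→B: B black — skip
    G gray
      G→B: B black — skip
    G black
  E black
  F gray
    F→E: E black — skip
    A gray
      A→E: E black — skip
      A→D: D is gray → back edge
First back edge: A → D.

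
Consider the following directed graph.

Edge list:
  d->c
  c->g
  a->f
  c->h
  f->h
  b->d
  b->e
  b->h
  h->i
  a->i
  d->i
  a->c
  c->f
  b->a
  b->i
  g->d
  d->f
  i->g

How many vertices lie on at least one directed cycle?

A vertex is on a directed cycle iff it belongs to a strongly connected component of size ≥ 2 (or has a self-loop).
The vertices on cycles are {c, d, f, g, h, i} — 6 in total.

6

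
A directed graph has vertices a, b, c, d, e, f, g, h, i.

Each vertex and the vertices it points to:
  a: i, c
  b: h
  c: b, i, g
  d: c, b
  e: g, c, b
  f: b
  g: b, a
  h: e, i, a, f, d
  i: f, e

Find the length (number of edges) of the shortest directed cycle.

3

For each vertex v, BFS finds the shortest path from v back to v.
The shortest such closed walk is h → e → b → h, length 3.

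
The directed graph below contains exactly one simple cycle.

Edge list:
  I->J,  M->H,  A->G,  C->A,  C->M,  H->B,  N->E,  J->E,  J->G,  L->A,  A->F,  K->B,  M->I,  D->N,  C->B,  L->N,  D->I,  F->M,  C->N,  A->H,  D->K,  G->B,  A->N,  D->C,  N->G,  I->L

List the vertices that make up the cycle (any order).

A, F, I, L, M

DFS with gray/black marking from I:
I gray
  J gray
    E gray
    E black
    G gray
      B gray
      B black
    G black
  J black
  L gray
    A gray
      A→G: G black — skip
      N gray
        N→G: G black — skip
        N→E: E black — skip
      N black
      F gray
        M gray
          H gray
            H→B: B black — skip
          H black
          M→I: I is gray → back edge
Back edge closes the cycle I → L → A → F → M → I; its vertices are {A, F, I, L, M}.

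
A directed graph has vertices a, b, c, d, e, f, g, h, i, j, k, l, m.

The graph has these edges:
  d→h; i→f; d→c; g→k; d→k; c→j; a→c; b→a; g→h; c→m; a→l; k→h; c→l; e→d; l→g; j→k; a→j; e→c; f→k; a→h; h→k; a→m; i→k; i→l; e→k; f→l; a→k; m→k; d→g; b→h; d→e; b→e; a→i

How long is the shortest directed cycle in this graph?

For each vertex v, BFS finds the shortest path from v back to v.
The shortest such closed walk is e → d → e, length 2.

2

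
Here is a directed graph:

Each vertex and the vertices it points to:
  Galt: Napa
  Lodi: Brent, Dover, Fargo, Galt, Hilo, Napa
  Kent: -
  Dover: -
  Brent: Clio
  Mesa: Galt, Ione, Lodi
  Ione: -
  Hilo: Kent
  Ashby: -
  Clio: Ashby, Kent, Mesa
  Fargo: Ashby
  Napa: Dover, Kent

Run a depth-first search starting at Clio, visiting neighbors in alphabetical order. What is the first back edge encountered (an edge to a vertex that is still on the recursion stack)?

DFS from Clio (visiting neighbors in alphabetical order); mark gray on enter, black on exit:
Clio gray
  Ashby gray
  Ashby black
  Kent gray
  Kent black
  Mesa gray
    Galt gray
      Napa gray
        Dover gray
        Dover black
        Napa→Kent: Kent black — skip
      Napa black
    Galt black
    Ione gray
    Ione black
    Lodi gray
      Brent gray
        Brent→Clio: Clio is gray → back edge
First back edge: Brent → Clio.

Brent->Clio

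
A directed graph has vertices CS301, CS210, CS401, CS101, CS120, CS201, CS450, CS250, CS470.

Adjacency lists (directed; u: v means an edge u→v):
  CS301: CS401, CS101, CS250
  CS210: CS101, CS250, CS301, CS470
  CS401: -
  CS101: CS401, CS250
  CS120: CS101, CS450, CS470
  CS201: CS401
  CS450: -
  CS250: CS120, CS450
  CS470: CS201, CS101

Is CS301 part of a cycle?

CS301 lies on a cycle iff there is a path from CS301 back to itself.
Exploring from CS301, it never reaches itself; equivalently, its strongly connected component is a singleton.

No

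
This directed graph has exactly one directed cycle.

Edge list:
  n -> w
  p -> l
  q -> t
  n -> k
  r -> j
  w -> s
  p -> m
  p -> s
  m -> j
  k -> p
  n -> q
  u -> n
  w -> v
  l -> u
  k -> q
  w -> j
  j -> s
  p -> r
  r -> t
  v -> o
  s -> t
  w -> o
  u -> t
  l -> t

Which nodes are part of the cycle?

k, l, n, p, u

DFS with gray/black marking from u:
u gray
  t gray
  t black
  n gray
    k gray
      p gray
        r gray
          r→t: t black — skip
          j gray
            s gray
              s→t: t black — skip
            s black
          j black
        r black
        p→s: s black — skip
        l gray
          l→t: t black — skip
          l→u: u is gray → back edge
Back edge closes the cycle u → n → k → p → l → u; its vertices are {k, l, n, p, u}.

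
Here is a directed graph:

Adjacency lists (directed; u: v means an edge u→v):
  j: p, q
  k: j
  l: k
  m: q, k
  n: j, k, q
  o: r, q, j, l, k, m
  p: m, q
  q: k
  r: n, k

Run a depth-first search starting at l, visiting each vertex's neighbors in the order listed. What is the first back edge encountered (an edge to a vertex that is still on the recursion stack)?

q→k

DFS from l (visiting each vertex's neighbors in the order listed); mark gray on enter, black on exit:
l gray
  k gray
    j gray
      p gray
        m gray
          q gray
            q→k: k is gray → back edge
First back edge: q → k.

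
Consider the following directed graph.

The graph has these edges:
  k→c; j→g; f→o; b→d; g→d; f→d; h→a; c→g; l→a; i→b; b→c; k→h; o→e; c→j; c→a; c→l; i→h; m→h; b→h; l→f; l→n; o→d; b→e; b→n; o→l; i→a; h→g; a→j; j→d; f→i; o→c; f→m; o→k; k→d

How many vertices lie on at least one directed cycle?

7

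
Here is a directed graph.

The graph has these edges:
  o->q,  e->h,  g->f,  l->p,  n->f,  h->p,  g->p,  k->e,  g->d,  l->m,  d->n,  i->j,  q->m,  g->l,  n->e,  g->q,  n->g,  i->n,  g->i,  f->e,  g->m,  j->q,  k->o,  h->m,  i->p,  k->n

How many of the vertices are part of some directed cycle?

4

A vertex is on a directed cycle iff it belongs to a strongly connected component of size ≥ 2 (or has a self-loop).
The vertices on cycles are {d, g, i, n} — 4 in total.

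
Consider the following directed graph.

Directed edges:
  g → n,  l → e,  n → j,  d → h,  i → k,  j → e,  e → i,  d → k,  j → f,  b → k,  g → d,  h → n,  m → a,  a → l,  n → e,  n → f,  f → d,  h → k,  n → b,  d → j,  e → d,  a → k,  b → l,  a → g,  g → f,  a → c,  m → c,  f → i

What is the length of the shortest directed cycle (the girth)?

3

For each vertex v, BFS finds the shortest path from v back to v.
The shortest such closed walk is j → f → d → j, length 3.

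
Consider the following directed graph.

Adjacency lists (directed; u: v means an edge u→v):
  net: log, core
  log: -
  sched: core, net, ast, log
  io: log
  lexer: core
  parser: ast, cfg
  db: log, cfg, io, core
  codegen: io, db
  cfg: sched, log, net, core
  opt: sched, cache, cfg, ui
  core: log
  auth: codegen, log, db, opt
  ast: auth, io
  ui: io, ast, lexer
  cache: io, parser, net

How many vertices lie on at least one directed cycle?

A vertex is on a directed cycle iff it belongs to a strongly connected component of size ≥ 2 (or has a self-loop).
The vertices on cycles are {db, ui, ast, cfg, opt, auth, cache, sched, parser, codegen} — 10 in total.

10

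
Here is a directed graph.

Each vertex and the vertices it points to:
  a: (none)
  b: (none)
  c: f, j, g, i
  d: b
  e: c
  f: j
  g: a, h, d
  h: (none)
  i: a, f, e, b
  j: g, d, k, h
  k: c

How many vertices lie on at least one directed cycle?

A vertex is on a directed cycle iff it belongs to a strongly connected component of size ≥ 2 (or has a self-loop).
The vertices on cycles are {c, e, f, i, j, k} — 6 in total.

6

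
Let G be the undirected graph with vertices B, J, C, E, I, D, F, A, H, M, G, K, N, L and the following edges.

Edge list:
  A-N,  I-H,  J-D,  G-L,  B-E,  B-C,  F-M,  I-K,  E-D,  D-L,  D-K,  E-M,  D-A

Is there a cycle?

No

DFS, tracking each vertex's parent; an edge to a visited non-parent vertex closes a cycle.
Start from I:
visit I (parent –)
  visit H (parent I)
    H–I: parent, skip
  visit K (parent I)
    K–I: parent, skip
    visit D (parent K)
      visit A (parent D)
        visit N (parent A)
          N–A: parent, skip
        A–D: parent, skip
      visit E (parent D)
        E–D: parent, skip
        visit B (parent E)
          visit C (parent B)
            C–B: parent, skip
          B–E: parent, skip
        visit M (parent E)
          M–E: parent, skip
          visit F (parent M)
            F–M: parent, skip
      visit L (parent D)
        visit G (parent L)
          G–L: parent, skip
        L–D: parent, skip
      visit J (parent D)
        J–D: parent, skip
      D–K: parent, skip
No non-parent visited neighbor found — the graph is a forest.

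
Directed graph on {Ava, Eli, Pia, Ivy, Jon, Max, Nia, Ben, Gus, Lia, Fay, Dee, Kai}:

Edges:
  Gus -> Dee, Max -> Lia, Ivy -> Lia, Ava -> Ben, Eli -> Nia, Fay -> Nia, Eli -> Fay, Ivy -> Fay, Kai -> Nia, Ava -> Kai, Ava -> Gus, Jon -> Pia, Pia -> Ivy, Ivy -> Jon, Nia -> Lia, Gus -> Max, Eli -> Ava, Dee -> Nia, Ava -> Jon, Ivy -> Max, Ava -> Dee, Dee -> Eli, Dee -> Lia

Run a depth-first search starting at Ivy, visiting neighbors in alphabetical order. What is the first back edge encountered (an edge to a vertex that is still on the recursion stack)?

DFS from Ivy (visiting neighbors in alphabetical order); mark gray on enter, black on exit:
Ivy gray
  Fay gray
    Nia gray
      Lia gray
      Lia black
    Nia black
  Fay black
  Jon gray
    Pia gray
      Pia→Ivy: Ivy is gray → back edge
First back edge: Pia → Ivy.

Pia→Ivy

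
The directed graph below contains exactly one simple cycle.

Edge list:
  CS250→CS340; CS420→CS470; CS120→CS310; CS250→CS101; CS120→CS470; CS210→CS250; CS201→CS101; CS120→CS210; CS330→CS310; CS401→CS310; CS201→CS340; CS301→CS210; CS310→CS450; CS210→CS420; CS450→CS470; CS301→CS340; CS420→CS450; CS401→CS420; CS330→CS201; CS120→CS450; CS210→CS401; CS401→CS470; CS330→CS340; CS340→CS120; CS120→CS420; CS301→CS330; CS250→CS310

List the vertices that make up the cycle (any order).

CS120, CS210, CS250, CS340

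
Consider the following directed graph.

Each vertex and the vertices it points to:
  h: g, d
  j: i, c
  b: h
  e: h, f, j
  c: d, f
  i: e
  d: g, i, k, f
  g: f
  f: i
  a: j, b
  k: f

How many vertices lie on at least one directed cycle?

A vertex is on a directed cycle iff it belongs to a strongly connected component of size ≥ 2 (or has a self-loop).
The vertices on cycles are {c, d, e, f, g, h, i, j, k} — 9 in total.

9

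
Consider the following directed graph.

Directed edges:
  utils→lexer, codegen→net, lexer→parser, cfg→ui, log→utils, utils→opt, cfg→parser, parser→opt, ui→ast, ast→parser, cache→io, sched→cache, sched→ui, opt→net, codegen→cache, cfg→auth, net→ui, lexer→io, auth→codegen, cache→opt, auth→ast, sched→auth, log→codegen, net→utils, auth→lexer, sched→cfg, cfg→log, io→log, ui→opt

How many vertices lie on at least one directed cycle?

A vertex is on a directed cycle iff it belongs to a strongly connected component of size ≥ 2 (or has a self-loop).
The vertices on cycles are {io, ui, ast, log, net, opt, cache, lexer, utils, parser, codegen} — 11 in total.

11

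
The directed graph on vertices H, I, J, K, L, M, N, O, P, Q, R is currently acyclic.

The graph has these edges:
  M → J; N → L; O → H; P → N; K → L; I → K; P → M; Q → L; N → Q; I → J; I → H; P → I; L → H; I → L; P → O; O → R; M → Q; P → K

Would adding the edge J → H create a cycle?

No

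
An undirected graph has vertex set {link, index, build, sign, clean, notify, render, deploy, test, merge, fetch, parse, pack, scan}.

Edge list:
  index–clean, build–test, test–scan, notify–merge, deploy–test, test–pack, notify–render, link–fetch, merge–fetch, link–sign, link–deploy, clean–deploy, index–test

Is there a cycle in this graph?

DFS, tracking each vertex's parent; an edge to a visited non-parent vertex closes a cycle.
Start from fetch:
visit fetch (parent –)
  visit link (parent fetch)
    link–fetch: parent, skip
    visit sign (parent link)
      sign–link: parent, skip
    visit deploy (parent link)
      visit test (parent deploy)
        visit pack (parent test)
          pack–test: parent, skip
        visit build (parent test)
          build–test: parent, skip
        test–deploy: parent, skip
        visit index (parent test)
          index–test: parent, skip
          visit clean (parent index)
            clean–deploy: deploy visited and ≠ parent → cycle
Cycle: deploy – test – index – clean – deploy.

Yes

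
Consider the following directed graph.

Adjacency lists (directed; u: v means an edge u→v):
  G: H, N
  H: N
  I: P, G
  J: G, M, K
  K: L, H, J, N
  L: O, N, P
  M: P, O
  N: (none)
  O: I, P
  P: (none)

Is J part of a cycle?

J is on a cycle iff J can reach itself via ≥1 edge.
J → K → J — yes.

Yes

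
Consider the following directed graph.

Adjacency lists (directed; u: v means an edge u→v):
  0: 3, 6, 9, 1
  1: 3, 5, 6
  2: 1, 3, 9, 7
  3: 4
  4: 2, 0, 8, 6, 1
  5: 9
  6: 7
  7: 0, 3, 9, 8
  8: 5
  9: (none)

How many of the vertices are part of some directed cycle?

7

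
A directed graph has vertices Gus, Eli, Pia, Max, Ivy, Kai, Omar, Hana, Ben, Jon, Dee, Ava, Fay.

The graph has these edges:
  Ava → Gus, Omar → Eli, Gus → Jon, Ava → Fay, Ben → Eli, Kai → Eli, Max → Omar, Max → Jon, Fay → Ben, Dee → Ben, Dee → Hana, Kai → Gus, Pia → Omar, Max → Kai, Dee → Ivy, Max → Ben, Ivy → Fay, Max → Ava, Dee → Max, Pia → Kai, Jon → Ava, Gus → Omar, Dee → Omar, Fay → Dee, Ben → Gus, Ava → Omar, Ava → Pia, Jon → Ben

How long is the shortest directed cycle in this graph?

For each vertex v, BFS finds the shortest path from v back to v.
The shortest such closed walk is Dee → Ivy → Fay → Dee, length 3.

3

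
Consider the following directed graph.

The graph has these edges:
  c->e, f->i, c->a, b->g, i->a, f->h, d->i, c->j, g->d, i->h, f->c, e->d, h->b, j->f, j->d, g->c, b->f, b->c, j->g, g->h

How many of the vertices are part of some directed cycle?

9

A vertex is on a directed cycle iff it belongs to a strongly connected component of size ≥ 2 (or has a self-loop).
The vertices on cycles are {b, c, d, e, f, g, h, i, j} — 9 in total.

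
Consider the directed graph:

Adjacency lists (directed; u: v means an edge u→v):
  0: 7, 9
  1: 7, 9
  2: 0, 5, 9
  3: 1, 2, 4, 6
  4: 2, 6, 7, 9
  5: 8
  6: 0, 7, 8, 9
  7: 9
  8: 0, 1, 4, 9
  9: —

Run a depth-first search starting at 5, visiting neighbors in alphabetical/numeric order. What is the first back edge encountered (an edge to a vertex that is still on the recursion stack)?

2->5

DFS from 5 (visiting neighbors in alphabetical/numeric order); mark gray on enter, black on exit:
5 gray
  8 gray
    0 gray
      7 gray
        9 gray
        9 black
      7 black
      0→9: 9 black — skip
    0 black
    1 gray
      1→7: 7 black — skip
      1→9: 9 black — skip
    1 black
    4 gray
      2 gray
        2→0: 0 black — skip
        2→5: 5 is gray → back edge
First back edge: 2 → 5.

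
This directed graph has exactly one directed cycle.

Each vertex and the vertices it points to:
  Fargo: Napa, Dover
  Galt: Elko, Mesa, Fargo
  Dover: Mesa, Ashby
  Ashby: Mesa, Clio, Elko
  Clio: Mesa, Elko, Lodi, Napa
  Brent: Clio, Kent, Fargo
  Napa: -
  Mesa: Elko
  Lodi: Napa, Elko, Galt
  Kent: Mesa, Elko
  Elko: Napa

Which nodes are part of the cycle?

DFS with gray/black marking from Clio:
Clio gray
  Mesa gray
    Elko gray
      Napa gray
      Napa black
    Elko black
  Mesa black
  Clio→Elko: Elko black — skip
  Lodi gray
    Lodi→Napa: Napa black — skip
    Lodi→Elko: Elko black — skip
    Galt gray
      Galt→Elko: Elko black — skip
      Galt→Mesa: Mesa black — skip
      Fargo gray
        Fargo→Napa: Napa black — skip
        Dover gray
          Dover→Mesa: Mesa black — skip
          Ashby gray
            Ashby→Mesa: Mesa black — skip
            Ashby→Clio: Clio is gray → back edge
Back edge closes the cycle Clio → Lodi → Galt → Fargo → Dover → Ashby → Clio; its vertices are {Clio, Galt, Lodi, Ashby, Dover, Fargo}.

Clio, Galt, Lodi, Ashby, Dover, Fargo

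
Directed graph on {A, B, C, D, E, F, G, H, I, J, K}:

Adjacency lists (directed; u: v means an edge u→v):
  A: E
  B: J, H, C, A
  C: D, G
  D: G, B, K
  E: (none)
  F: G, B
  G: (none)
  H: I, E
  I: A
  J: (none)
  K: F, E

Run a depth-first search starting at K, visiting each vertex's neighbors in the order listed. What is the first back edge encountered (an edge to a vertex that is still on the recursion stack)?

D→B

DFS from K (visiting each vertex's neighbors in the order listed); mark gray on enter, black on exit:
K gray
  F gray
    G gray
    G black
    B gray
      J gray
      J black
      H gray
        I gray
          A gray
            E gray
            E black
          A black
        I black
        H→E: E black — skip
      H black
      C gray
        D gray
          D→G: G black — skip
          D→B: B is gray → back edge
First back edge: D → B.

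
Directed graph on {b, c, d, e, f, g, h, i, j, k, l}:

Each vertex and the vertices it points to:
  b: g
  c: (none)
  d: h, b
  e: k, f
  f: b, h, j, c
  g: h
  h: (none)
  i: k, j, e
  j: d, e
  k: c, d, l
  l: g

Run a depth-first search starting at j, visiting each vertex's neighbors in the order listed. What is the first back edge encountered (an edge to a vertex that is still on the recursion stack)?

f→j

DFS from j (visiting each vertex's neighbors in the order listed); mark gray on enter, black on exit:
j gray
  d gray
    h gray
    h black
    b gray
      g gray
        g→h: h black — skip
      g black
    b black
  d black
  e gray
    k gray
      c gray
      c black
      k→d: d black — skip
      l gray
        l→g: g black — skip
      l black
    k black
    f gray
      f→b: b black — skip
      f→h: h black — skip
      f→j: j is gray → back edge
First back edge: f → j.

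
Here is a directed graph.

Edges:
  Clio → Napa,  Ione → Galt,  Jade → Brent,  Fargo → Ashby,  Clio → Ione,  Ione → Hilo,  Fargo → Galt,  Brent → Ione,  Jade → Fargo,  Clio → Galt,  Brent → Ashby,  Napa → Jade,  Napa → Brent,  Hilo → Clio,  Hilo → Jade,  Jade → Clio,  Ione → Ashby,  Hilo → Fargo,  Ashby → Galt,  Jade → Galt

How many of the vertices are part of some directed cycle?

6

A vertex is on a directed cycle iff it belongs to a strongly connected component of size ≥ 2 (or has a self-loop).
The vertices on cycles are {Clio, Hilo, Ione, Jade, Napa, Brent} — 6 in total.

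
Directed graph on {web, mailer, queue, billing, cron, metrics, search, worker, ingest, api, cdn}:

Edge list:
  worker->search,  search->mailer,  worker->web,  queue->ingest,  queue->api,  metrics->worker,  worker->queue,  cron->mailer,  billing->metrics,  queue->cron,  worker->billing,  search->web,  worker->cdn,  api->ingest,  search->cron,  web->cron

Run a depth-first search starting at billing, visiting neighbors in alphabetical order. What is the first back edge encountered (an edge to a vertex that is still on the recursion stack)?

DFS from billing (visiting neighbors in alphabetical order); mark gray on enter, black on exit:
billing gray
  metrics gray
    worker gray
      worker→billing: billing is gray → back edge
First back edge: worker → billing.

worker→billing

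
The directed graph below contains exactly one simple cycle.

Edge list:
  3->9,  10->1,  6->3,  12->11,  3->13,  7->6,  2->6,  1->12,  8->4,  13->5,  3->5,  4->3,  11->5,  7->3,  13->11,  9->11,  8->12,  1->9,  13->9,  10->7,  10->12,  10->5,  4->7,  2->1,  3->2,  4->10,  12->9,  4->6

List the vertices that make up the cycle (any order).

DFS with gray/black marking from 3:
3 gray
  9 gray
    11 gray
      5 gray
      5 black
    11 black
  9 black
  3→5: 5 black — skip
  13 gray
    13→5: 5 black — skip
    13→9: 9 black — skip
    13→11: 11 black — skip
  13 black
  2 gray
    1 gray
      12 gray
        12→9: 9 black — skip
        12→11: 11 black — skip
      12 black
      1→9: 9 black — skip
    1 black
    6 gray
      6→3: 3 is gray → back edge
Back edge closes the cycle 3 → 2 → 6 → 3; its vertices are {2, 3, 6}.

2, 3, 6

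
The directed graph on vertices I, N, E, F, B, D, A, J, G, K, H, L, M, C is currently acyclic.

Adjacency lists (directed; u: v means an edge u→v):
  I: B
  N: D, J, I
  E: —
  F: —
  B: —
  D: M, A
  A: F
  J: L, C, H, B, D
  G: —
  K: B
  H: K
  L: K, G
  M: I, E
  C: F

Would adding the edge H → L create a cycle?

No

Adding H→L creates a cycle iff L can already reach H.
Explore from L: no path reaches H. The graph stays acyclic.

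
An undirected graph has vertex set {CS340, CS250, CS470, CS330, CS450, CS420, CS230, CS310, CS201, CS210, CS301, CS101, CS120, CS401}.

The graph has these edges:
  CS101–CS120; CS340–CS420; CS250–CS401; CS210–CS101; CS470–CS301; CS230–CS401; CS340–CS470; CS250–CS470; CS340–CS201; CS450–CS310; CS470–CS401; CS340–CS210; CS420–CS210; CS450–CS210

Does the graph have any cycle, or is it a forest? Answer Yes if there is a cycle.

Yes

DFS, tracking each vertex's parent; an edge to a visited non-parent vertex closes a cycle.
Start from CS210:
visit CS210 (parent –)
  visit CS101 (parent CS210)
    CS101–CS210: parent, skip
    visit CS120 (parent CS101)
      CS120–CS101: parent, skip
  visit CS420 (parent CS210)
    visit CS340 (parent CS420)
      CS340–CS210: CS210 visited and ≠ parent → cycle
Cycle: CS210 – CS420 – CS340 – CS210.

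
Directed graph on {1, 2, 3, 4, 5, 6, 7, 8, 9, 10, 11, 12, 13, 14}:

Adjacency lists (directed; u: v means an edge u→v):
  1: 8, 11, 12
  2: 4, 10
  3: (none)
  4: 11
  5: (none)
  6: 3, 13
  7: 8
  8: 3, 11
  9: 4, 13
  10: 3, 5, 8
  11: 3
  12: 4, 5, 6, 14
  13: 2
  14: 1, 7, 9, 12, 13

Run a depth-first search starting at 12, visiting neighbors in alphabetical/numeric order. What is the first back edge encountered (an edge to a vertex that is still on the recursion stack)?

1->12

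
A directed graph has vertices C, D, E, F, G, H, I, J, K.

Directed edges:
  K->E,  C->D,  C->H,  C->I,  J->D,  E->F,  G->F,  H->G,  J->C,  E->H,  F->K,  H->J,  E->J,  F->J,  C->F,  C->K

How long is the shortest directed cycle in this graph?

For each vertex v, BFS finds the shortest path from v back to v.
The shortest such closed walk is C → H → J → C, length 3.

3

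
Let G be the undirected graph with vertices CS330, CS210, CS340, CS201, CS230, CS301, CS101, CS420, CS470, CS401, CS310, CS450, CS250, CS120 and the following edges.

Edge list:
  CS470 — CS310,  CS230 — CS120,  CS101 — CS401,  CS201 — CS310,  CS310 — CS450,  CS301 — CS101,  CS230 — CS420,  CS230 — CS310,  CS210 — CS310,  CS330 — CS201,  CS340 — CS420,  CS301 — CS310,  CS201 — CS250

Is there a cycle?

No

DFS, tracking each vertex's parent; an edge to a visited non-parent vertex closes a cycle.
Start from CS420:
visit CS420 (parent –)
  visit CS230 (parent CS420)
    visit CS120 (parent CS230)
      CS120–CS230: parent, skip
    CS230–CS420: parent, skip
    visit CS310 (parent CS230)
      CS310–CS230: parent, skip
      visit CS210 (parent CS310)
        CS210–CS310: parent, skip
      visit CS201 (parent CS310)
        visit CS250 (parent CS201)
          CS250–CS201: parent, skip
        CS201–CS310: parent, skip
        visit CS330 (parent CS201)
          CS330–CS201: parent, skip
      visit CS301 (parent CS310)
        visit CS101 (parent CS301)
          visit CS401 (parent CS101)
            CS401–CS101: parent, skip
          CS101–CS301: parent, skip
        CS301–CS310: parent, skip
      visit CS470 (parent CS310)
        CS470–CS310: parent, skip
      visit CS450 (parent CS310)
        CS450–CS310: parent, skip
  visit CS340 (parent CS420)
    CS340–CS420: parent, skip
No non-parent visited neighbor found — the graph is a forest.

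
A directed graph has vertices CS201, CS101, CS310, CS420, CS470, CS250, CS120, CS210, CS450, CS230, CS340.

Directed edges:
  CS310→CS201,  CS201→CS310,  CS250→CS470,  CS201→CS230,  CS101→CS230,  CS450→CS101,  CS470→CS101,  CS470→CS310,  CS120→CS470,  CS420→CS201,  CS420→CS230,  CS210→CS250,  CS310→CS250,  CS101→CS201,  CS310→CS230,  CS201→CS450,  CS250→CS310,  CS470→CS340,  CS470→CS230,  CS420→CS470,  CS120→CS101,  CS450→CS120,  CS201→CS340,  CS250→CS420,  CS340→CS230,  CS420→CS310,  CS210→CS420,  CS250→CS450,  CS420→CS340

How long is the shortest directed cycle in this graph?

2

For each vertex v, BFS finds the shortest path from v back to v.
The shortest such closed walk is CS250 → CS310 → CS250, length 2.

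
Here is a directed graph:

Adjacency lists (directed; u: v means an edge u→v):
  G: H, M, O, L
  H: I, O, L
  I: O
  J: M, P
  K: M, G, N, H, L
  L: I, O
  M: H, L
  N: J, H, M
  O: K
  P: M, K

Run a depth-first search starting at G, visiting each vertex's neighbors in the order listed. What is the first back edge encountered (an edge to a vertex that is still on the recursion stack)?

M->H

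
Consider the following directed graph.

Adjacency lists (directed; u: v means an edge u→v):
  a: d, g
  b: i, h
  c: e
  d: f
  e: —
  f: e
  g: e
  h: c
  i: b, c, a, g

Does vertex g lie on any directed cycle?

No

g lies on a cycle iff there is a path from g back to itself.
Exploring from g, it never reaches itself; equivalently, its strongly connected component is a singleton.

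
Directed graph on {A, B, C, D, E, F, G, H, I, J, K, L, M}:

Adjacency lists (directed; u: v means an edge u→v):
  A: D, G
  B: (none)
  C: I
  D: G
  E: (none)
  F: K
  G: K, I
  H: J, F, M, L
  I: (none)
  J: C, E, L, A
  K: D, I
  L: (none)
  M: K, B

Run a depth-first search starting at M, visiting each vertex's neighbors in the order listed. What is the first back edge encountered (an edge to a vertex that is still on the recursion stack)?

G→K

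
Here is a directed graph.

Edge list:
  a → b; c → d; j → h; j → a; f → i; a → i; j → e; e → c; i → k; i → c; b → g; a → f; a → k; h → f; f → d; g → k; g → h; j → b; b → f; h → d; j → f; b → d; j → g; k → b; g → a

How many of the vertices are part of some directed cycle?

A vertex is on a directed cycle iff it belongs to a strongly connected component of size ≥ 2 (or has a self-loop).
The vertices on cycles are {a, b, f, g, h, i, k} — 7 in total.

7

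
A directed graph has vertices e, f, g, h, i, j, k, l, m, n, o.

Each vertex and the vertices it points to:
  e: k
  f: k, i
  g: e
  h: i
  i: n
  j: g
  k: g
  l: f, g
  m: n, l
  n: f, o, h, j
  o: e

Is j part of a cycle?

No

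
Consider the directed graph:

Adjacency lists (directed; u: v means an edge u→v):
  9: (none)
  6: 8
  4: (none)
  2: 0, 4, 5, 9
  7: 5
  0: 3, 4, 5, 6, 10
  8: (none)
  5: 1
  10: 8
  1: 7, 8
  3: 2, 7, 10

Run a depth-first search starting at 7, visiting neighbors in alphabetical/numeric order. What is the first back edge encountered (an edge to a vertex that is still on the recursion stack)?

1→7

DFS from 7 (visiting neighbors in alphabetical/numeric order); mark gray on enter, black on exit:
7 gray
  5 gray
    1 gray
      1→7: 7 is gray → back edge
First back edge: 1 → 7.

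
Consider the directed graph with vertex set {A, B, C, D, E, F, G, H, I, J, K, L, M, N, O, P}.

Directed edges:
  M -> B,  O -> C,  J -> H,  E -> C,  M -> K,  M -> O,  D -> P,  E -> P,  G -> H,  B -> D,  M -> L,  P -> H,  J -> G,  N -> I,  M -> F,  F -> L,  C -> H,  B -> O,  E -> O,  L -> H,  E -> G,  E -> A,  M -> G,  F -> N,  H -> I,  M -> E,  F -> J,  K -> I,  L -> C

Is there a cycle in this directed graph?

No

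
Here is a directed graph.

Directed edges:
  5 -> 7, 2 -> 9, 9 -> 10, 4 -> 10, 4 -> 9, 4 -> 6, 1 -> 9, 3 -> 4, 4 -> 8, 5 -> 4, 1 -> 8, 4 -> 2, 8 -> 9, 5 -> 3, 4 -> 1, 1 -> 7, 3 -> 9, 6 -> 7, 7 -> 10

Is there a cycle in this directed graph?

No

DFS with white/gray/black marking, starting from 6:
6 gray
  7 gray
    10 gray
    10 black
  7 black
6 black
1 gray
  1→7: 7 black — skip
  9 gray
    9→10: 10 black — skip
  9 black
  8 gray
    8→9: 9 black — skip
  8 black
1 black
2 gray
  2→9: 9 black — skip
2 black
3 gray
  3→9: 9 black — skip
  4 gray
    4→1: 1 black — skip
    4→2: 2 black — skip
    4→9: 9 black — skip
    4→10: 10 black — skip
    4→8: 8 black — skip
    4→6: 6 black — skip
  4 black
3 black
5 gray
  5→4: 4 black — skip
  5→3: 3 black — skip
  5→7: 7 black — skip
5 black
Every edge goes to a white or black vertex — no back edge, so the graph is acyclic.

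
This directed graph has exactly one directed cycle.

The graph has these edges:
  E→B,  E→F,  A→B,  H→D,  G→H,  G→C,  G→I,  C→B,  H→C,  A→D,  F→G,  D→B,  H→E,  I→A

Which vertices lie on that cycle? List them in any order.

DFS with gray/black marking from G:
G gray
  H gray
    C gray
      B gray
      B black
    C black
    E gray
      E→B: B black — skip
      F gray
        F→G: G is gray → back edge
Back edge closes the cycle G → H → E → F → G; its vertices are {E, F, G, H}.

E, F, G, H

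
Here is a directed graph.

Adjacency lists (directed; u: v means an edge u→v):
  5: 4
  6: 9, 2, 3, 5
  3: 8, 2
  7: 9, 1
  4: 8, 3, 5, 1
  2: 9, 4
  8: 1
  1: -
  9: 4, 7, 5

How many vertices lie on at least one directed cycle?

6

A vertex is on a directed cycle iff it belongs to a strongly connected component of size ≥ 2 (or has a self-loop).
The vertices on cycles are {2, 3, 4, 5, 7, 9} — 6 in total.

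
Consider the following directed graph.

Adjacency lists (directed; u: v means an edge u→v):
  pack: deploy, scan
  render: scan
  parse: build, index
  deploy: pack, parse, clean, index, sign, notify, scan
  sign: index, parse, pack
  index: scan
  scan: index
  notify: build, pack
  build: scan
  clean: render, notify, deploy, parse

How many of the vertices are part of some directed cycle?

A vertex is on a directed cycle iff it belongs to a strongly connected component of size ≥ 2 (or has a self-loop).
The vertices on cycles are {pack, scan, sign, clean, index, deploy, notify} — 7 in total.

7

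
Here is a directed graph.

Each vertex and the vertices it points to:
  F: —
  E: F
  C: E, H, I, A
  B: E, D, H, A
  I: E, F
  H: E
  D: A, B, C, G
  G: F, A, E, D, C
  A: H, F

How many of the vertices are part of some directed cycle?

A vertex is on a directed cycle iff it belongs to a strongly connected component of size ≥ 2 (or has a self-loop).
The vertices on cycles are {B, D, G} — 3 in total.

3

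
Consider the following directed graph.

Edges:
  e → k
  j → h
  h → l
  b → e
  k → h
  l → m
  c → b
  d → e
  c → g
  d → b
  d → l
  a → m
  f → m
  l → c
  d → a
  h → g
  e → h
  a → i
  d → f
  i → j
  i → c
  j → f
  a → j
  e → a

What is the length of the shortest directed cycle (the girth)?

5

For each vertex v, BFS finds the shortest path from v back to v.
The shortest such closed walk is b → e → a → i → c → b, length 5.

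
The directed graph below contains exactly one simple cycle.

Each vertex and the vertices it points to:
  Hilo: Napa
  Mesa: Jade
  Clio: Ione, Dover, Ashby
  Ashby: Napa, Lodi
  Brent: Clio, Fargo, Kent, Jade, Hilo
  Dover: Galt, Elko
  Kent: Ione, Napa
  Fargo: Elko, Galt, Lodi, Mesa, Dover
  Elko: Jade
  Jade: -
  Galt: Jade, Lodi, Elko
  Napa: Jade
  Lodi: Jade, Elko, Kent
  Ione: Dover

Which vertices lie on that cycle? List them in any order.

Galt, Ione, Kent, Lodi, Dover

DFS with gray/black marking from Kent:
Kent gray
  Ione gray
    Dover gray
      Galt gray
        Jade gray
        Jade black
        Lodi gray
          Lodi→Jade: Jade black — skip
          Elko gray
            Elko→Jade: Jade black — skip
          Elko black
          Lodi→Kent: Kent is gray → back edge
Back edge closes the cycle Kent → Ione → Dover → Galt → Lodi → Kent; its vertices are {Galt, Ione, Kent, Lodi, Dover}.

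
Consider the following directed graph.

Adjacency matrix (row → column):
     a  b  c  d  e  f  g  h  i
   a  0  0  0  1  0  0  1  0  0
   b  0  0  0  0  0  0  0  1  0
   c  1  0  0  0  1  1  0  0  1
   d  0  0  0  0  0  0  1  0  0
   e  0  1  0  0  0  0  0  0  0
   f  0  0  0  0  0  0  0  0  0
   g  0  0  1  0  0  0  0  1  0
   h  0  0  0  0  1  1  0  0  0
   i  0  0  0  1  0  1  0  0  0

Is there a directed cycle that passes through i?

Yes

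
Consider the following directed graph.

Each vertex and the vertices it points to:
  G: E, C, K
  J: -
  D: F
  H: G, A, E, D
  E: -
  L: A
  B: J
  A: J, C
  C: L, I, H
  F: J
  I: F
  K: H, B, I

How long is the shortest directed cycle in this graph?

For each vertex v, BFS finds the shortest path from v back to v.
The shortest such closed walk is G → K → H → G, length 3.

3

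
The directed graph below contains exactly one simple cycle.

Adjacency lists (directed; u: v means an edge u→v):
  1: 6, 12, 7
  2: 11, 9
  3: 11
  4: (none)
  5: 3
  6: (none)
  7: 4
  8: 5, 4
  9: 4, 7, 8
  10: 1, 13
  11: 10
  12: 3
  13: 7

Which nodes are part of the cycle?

1, 3, 10, 11, 12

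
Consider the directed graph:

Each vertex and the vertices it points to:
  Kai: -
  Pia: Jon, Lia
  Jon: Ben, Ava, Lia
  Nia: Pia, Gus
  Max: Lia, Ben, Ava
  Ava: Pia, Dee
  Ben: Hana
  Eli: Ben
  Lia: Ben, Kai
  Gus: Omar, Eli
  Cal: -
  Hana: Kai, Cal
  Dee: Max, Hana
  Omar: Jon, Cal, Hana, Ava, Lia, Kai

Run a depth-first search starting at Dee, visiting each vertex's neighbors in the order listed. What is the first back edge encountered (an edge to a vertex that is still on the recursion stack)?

DFS from Dee (visiting each vertex's neighbors in the order listed); mark gray on enter, black on exit:
Dee gray
  Max gray
    Lia gray
      Ben gray
        Hana gray
          Kai gray
          Kai black
          Cal gray
          Cal black
        Hana black
      Ben black
      Lia→Kai: Kai black — skip
    Lia black
    Max→Ben: Ben black — skip
    Ava gray
      Pia gray
        Jon gray
          Jon→Ben: Ben black — skip
          Jon→Ava: Ava is gray → back edge
First back edge: Jon → Ava.

Jon->Ava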